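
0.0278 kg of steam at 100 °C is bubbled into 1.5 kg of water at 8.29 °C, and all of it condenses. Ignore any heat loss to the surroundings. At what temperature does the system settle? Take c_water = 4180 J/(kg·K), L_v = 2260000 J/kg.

T_f ≈ 19.8 °C

Sum of m c ΔT and latent-heat terms is zero:
steam→water at 100 °C releases m L_v = 0.0278×2260000 = 62828
  condensed water 100 °C→T: 116.2(T − 100)
  water warms: 1.5×4180×(T − 8.29) = 6270(T − 8.29)
6386.2 T = 62828 + 11620 + 51978 = 126427
T ≈ 19.80 °C, under the boiling point, so the assumption holds.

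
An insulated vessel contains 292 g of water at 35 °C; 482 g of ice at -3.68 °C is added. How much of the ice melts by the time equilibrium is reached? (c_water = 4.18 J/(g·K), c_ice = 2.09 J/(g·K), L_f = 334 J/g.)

m_melted ≈ 117 g

Cooling the water to 0 °C releases 292×4.18×35 = 42720 J.
Of that, 482×2.09×3.68 = 3707.2 J goes to bring the ice to 0 °C, leaving 39012 J.
Fully melting the ice requires m_ice L_f = 482×334 = 160988 J.
Since 39012 < 160988 J, not all the ice melts; equilibrium is at 0 °C.
m_melted×334 = 39012  ⇒  m_melted ≈ 116.8 g.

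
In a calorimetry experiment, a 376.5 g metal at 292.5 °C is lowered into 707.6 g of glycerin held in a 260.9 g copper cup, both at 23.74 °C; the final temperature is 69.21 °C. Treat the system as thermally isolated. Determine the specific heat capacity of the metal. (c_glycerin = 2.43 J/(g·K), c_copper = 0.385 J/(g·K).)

Net heat exchanged in the isolated system is zero:
376.5×c×(69.21 − 292.5) + 707.6×2.43×(69.21 − 23.74) + 260.9×0.385×(69.21 − 23.74) = 0
-84069 c = -82752
c = -82752/-84069 ≈ 0.9843 J/(g·K)

c ≈ 0.984 J/(g·K)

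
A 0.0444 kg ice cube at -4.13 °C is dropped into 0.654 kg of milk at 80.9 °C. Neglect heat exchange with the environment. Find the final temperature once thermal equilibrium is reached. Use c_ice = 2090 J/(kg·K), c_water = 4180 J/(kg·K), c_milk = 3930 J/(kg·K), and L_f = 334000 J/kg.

Setting the total heat transfer to zero:
ice -4.13→0 °C: 0.0444·2090·4.13 = 383.25; fusion: m_ice L_f = 0.0444·334000 = 14830; warm the meltwater: 185.59 T; milk cools: 0.654·3930·(T − 80.9) = 2570.2(T − 80.9)
2755.8 T = 207931 − 15213 = 192718
T ≈ 69.93 °C. Since T > 0 °C, the all-ice-melts assumption holds.

T_f ≈ 69.9 °C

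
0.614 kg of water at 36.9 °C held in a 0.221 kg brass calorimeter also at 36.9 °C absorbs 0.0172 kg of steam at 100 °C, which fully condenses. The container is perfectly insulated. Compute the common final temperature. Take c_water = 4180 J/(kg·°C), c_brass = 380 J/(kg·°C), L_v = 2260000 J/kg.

T_f ≈ 52.8 °C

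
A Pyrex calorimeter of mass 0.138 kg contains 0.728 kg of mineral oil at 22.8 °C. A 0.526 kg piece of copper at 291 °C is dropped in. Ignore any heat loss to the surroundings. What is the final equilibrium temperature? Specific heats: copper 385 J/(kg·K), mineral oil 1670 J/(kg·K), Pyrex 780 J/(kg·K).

Net heat exchanged in the isolated system is zero:
0.526×385×(T − 291) + 0.728×1670×(T − 22.8) + 0.138×780×(T − 22.8) = 0
202.51(T − 291) + 1215.8(T − 22.8) + 107.64(T − 22.8) = 0
1525.9 T = 89104
T = 89104 / 1525.9 = 58.4 °C

T_f ≈ 58.4 °C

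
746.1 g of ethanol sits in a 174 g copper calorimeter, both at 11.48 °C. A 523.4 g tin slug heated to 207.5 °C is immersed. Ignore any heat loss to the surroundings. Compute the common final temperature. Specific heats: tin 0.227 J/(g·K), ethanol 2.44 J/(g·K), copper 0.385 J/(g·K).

Heat gained plus heat lost sum to zero:
523.4·0.227·(T − 207.5) + 746.1·2.44·(T − 11.48) + 174·0.385·(T − 11.48) = 0
(118.81 + 1820.5 + 66.99) T = 118.81·207.5 + 1820.5·11.48 + 66.99·11.48
T = 46322/2006.3 ≈ 23.09 °C

T_f ≈ 23.1 °C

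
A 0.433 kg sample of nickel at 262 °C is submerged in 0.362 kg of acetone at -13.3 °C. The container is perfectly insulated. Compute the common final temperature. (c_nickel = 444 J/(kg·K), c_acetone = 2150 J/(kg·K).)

|Q_nickel| = |Q_acetone|:
0.433*444*(262 − T) = 0.362*2150*(T − (-13.3))
192.25(262 − T) = 778.3(T − (-13.3))
970.55 T = 40019  ⇒  T ≈ 41.23 °C

T_f ≈ 41.2 °C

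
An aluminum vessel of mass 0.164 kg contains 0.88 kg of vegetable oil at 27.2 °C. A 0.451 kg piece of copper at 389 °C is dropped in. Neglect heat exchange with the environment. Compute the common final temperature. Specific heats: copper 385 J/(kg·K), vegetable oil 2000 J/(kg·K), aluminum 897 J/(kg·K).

T_f ≈ 57.4 °C

Heat gained plus heat lost sum to zero:
0.451·385·(T − 389) + 0.88·2000·(T − 27.2) + 0.164·897·(T − 27.2) = 0
2080.7 T = 119417
T = 119417/2080.7 ≈ 57.39 °C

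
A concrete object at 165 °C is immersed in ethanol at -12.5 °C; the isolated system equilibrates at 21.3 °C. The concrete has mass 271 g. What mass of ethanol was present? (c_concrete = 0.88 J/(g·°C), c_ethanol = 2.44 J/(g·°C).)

m ≈ 416 g

Heat lost by the concrete = heat gained by the ethanol:
271×0.88×(165 − 21.3) = m×2.44×(21.3 − (-12.5))
82.47 m = 34270  ⇒  m ≈ 415.5 g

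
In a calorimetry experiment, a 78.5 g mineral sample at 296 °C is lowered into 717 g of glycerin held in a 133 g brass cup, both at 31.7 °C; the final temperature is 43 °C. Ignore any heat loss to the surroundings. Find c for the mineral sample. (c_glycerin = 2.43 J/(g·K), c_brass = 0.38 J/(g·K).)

Conservation of energy gives ΣQ = 0:
78.5·c·(43 − 296) + 717·2.43·(43 − 31.7) + 133·0.38·(43 − 31.7) = 0
-19860 c = -20259
c = -20259/-19860 ≈ 1.02 J/(g·K)

c ≈ 1.02 J/(g·K)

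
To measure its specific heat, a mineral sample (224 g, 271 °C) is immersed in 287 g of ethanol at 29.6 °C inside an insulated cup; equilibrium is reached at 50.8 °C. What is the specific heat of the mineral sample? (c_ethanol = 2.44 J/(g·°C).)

m_s c (T_s − T_f) = m_ethanol c_ethanol (T_f − T_0):
224×c×(271 − 50.8) = 287×2.44×(50.8 − 29.6)
49325 c = 14846  ⇒  c ≈ 0.301 J/(g·°C)

c ≈ 0.301 J/(g·°C)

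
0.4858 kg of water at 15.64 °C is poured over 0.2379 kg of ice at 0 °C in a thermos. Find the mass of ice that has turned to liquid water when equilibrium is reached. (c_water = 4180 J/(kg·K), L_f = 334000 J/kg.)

Heat available from the water dropping to 0 °C: 0.4858·4180·15.64 = 31759 J.
To melt every bit of ice: 0.2379·334000 = 79459 J.
Since 31759 < 79459 J, not all the ice melts; equilibrium is at 0 °C.
m_melted·334000 = 31759  ⇒  m_melted ≈ 0.09509 kg.

m_melted ≈ 0.0951 kg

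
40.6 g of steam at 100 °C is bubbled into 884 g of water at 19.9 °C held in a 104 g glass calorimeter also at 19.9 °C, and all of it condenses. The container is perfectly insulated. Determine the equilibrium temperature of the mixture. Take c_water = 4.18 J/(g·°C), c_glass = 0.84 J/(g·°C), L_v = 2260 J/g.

Let T be the final temperature. ΣQ_i = 0:
latent heat released on condensation: 40.6·2260 = 91756
  condensed water 100 °C→T: 169.71(T − 100)
  original water: 3695.1(T − 19.9)
  glass cup: 104·0.84·(T − 19.9) = 87.36(T − 19.9)
3952.2 T = 91756 + 16971 + 75271 = 183998
T ≈ 46.56 °C (< 100 °C, so full condensation is consistent).

T_f ≈ 46.6 °C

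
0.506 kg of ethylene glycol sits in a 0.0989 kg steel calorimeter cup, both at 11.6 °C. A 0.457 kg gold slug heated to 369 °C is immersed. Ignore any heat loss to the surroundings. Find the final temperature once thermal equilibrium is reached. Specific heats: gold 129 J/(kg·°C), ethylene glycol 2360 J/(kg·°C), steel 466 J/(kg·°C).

Let T be the final temperature. ΣQ_i = 0:
0.457*129*(T − 369) + 0.506*2360*(T − 11.6) + 0.0989*466*(T − 11.6) = 0
58.95(T − 369) + 1194.2(T − 11.6) + 46.09(T − 11.6) = 0
1299.2 T = 36141
T ≈ 27.82 °C

T_f ≈ 27.8 °C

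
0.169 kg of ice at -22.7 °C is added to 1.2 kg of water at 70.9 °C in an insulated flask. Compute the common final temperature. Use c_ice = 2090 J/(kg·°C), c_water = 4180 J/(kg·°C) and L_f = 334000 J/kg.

T_f ≈ 50.9 °C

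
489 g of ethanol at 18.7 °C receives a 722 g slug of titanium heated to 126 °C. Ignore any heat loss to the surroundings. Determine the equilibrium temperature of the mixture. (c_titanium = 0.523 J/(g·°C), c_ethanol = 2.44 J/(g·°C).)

T_f ≈ 44.5 °C

T_f is the heat-capacity-weighted average of the initial temperatures:
T_f = (377.61·126 + 1193.2·18.7) / (377.61 + 1193.2)
    = 69890 / 1570.8 ≈ 44.49 °C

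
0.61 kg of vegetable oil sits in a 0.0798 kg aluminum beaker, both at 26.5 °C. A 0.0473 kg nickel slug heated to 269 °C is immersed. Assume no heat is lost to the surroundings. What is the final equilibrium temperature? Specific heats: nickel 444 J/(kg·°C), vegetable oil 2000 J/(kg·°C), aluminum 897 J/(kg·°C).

T_f ≈ 30.4 °C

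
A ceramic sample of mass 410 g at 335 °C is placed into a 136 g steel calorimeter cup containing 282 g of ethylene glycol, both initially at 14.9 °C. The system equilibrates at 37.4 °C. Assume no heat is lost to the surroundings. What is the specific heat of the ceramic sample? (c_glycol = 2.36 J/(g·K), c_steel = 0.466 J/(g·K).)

Let T be the final temperature. ΣQ_i = 0:
410×c×(37.4 − 335) + 282×2.36×(37.4 − 14.9) + 136×0.466×(37.4 − 14.9) = 0
-122016 c = -16400
c = -16400/-122016 ≈ 0.1344 J/(g·K)

c ≈ 0.134 J/(g·K)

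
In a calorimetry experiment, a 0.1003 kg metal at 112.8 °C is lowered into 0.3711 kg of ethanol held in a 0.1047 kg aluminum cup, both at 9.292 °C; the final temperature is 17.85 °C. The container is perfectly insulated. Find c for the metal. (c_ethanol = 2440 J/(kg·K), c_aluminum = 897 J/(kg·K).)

c ≈ 898 J/(kg·K)

Taking heat into each body as positive, Σ m c ΔT = 0:
0.1003·c·(17.85 − 112.8) + 0.3711·2440·(17.85 − 9.292) + 0.1047·897·(17.85 − 9.292) = 0
-9.523 c = -8552.9
c = -8552.9/-9.523 ≈ 898.1 J/(kg·K)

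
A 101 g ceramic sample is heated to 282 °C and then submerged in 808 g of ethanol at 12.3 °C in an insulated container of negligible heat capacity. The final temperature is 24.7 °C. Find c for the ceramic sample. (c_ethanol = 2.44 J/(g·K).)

Heat lost by the ceramic sample = heat gained by the ethanol:
101×c×(282 − 24.7) = 808×2.44×(24.7 − 12.3)
25987 c = 24447  ⇒  c ≈ 0.9407 J/(g·K)

c ≈ 0.941 J/(g·K)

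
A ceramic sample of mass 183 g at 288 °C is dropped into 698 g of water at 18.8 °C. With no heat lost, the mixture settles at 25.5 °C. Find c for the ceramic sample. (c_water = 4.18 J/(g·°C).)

c ≈ 0.407 J/(g·°C)

Taking heat into each body as positive, Σ m c ΔT = 0:
183×c×(25.5 − 288) + 698×4.18×(25.5 − 18.8) = 0
-48038 c = -19548
c = -19548/-48038 ≈ 0.4069 J/(g·°C)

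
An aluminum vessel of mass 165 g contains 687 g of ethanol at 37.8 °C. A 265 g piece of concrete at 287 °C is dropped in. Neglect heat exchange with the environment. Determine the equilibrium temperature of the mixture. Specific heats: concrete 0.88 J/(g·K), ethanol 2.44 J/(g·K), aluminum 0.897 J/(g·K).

T_f ≈ 66.0 °C

Heat gained plus heat lost sum to zero:
265×0.88×(T − 287) + 687×2.44×(T − 37.8) + 165×0.897×(T − 37.8) = 0
(233.2 + 1676.3 + 148) T = 233.2×287 + 1676.3×37.8 + 148×37.8
T = 135886/2057.5 ≈ 66.04 °C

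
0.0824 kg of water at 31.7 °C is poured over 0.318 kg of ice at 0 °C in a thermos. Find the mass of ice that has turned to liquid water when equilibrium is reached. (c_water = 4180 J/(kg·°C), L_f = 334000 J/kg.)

m_melted ≈ 0.0327 kg

Water can give up m c ΔT = 0.0824×4180×31.7 = 10918 J before reaching 0 °C.
Fully melting the ice requires m_ice L_f = 0.318×334000 = 106212 J.
That's not enough to melt it all — equilibrium is at 0 °C with ice remaining.
m_melted×334000 = 10918  ⇒  m_melted ≈ 0.03269 kg.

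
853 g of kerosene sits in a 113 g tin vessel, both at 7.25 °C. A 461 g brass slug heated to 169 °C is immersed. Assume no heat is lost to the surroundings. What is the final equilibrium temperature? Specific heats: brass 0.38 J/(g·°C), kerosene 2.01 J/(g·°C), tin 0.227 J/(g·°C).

Heat gained plus heat lost sum to zero:
461×0.38×(T − 169) + 853×2.01×(T − 7.25) + 113×0.227×(T − 7.25) = 0
175.18(T − 169) + 1714.5(T − 7.25) + 25.65(T − 7.25) = 0
1915.4 T = 42222
T = 42222 / 1915.4 = 22 °C

T_f ≈ 22.0 °C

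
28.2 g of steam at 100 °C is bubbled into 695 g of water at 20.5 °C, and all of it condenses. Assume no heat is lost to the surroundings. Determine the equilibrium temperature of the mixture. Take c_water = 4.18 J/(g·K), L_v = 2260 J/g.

Energy conservation, ΣQ = 0:
steam→water at 100 °C releases m L_v = 28.2×2260 = 63732; condensate cools 100→T: 28.2×4.18×(T − 100) = 117.88(T − 100); water warms: 695×4.18×(T − 20.5) = 2905.1(T − 20.5)
3023 T = 63732 + 11788 + 59555 = 135074
T ≈ 44.68 °C — below 100 °C, confirming all the steam condensed.

T_f ≈ 44.7 °C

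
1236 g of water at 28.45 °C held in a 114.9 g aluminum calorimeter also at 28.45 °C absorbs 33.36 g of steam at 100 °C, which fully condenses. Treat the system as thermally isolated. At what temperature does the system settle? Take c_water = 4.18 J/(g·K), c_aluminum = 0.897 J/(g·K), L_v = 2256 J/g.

Heat gained plus heat lost sum to zero:
latent heat released on condensation: 33.36·2256 = 75260
  condensate cools 100→T: 33.36·4.18·(T − 100) = 139.44(T − 100)
  water warms: 1236·4.18·(T − 28.45) = 5166.5(T − 28.45)
  cup: 103.07(T − 28.45)
5409 T = 75260 + 13944 + 149919 = 239123
T ≈ 44.21 °C (< 100 °C, so full condensation is consistent).

T_f ≈ 44.2 °C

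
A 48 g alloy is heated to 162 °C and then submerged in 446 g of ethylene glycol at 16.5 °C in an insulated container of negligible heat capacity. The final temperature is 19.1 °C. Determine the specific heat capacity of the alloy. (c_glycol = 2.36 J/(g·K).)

c ≈ 0.399 J/(g·K)

Taking heat into each body as positive, Σ m c ΔT = 0:
48×c×(19.1 − 162) + 446×2.36×(19.1 − 16.5) = 0
-6859.2 c = -2736.7
c = -2736.7/-6859.2 ≈ 0.399 J/(g·K)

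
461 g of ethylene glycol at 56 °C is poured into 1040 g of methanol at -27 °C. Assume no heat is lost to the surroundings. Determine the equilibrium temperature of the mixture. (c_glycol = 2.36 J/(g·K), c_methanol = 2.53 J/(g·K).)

With ΣQ=0 the equilibrium temperature is the m·c-weighted mean:
T_f = (1088×56 + 2631.2×(-27)) / (1088 + 2631.2)
    = -10117 / 3719.2 ≈ -2.72 °C

T_f ≈ -2.7 °C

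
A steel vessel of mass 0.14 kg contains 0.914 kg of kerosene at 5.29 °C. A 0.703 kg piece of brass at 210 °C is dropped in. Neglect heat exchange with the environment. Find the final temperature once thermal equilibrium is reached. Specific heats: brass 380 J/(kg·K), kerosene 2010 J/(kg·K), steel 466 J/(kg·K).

T_f ≈ 30.5 °C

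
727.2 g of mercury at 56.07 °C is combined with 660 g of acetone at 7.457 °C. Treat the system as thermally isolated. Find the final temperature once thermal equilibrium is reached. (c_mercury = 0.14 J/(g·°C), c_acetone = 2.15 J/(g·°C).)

T_f ≈ 10.7 °C

Heat lost by the mercury equals heat gained by the acetone:
727.2*0.14*(56.07 − T) = 660*2.15*(T − 7.457)
101.81(56.07 − T) = 1419(T − 7.457)
1520.8 T = 16290  ⇒  T ≈ 10.71 °C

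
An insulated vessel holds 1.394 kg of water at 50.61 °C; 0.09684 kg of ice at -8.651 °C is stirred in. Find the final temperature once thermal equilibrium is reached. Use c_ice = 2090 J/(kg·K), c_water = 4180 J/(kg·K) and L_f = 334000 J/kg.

Taking heat into each body as positive, Σ m c ΔT = 0:
warm ice to 0 °C: 0.09684×2090×(0 − (-8.651)) = 1750.9; melt ice: 0.09684×334000 = 32345; meltwater 0→T: 0.09684×4180×T = 404.79 T; water cools: 1.394×4180×(T − 50.61) = 5826.9(T − 50.61)
6231.7 T = 294900 − 34095 = 260805
T ≈ 41.85 °C (positive, so assuming full melt was valid).

T_f ≈ 41.9 °C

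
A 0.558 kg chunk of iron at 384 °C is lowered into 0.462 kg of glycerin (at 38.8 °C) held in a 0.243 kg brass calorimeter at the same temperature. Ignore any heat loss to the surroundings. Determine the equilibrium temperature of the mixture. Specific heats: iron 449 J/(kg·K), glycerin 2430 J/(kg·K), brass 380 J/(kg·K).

T_f = Σ m_i c_i T_i / Σ m_i c_i:
T_f = (250.54*384 + 1122.7*38.8 + 92.34*38.8) / (250.54 + 1122.7 + 92.34)
    = 143350 / 1465.5 ≈ 97.81 °C

T_f ≈ 97.8 °C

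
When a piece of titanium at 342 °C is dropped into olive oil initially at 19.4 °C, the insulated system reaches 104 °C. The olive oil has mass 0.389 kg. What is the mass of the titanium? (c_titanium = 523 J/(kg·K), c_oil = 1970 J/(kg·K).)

m ≈ 0.521 kg

Taking heat into each body as positive, Σ m c ΔT = 0:
m×523×(104 − 342) + 0.389×1970×(104 − 19.4) = 0
-124474 m = -64832
m = -64832/-124474 ≈ 0.5208 kg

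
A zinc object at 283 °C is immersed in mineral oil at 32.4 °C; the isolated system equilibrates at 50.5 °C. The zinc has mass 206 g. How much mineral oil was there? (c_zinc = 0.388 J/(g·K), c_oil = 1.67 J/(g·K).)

m ≈ 615 g

Conservation of energy gives ΣQ = 0:
206·0.388·(50.5 − 283) + m·1.67·(50.5 − 32.4) = 0
30.23 m = 18583
m = 18583/30.23 ≈ 614.8 g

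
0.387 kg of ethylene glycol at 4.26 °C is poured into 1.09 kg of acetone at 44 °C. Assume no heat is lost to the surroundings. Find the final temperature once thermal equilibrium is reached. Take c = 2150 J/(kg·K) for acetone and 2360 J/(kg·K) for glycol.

T_f ≈ 32.9 °C

|Q_acetone| = |Q_glycol|:
1.09×2150×(44 − T) = 0.387×2360×(T − 4.26)
2343.5(44 − T) = 913.32(T − 4.26)
3256.8 T = 107005  ⇒  T ≈ 32.86 °C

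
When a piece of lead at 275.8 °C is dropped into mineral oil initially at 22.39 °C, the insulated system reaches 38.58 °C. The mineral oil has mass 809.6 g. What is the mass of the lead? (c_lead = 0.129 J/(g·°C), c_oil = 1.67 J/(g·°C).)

Setting the total heat transfer to zero:
m×0.129×(38.58 − 275.8) + 809.6×1.67×(38.58 − 22.39) = 0
-30.6 m = -21889
m = -21889/-30.6 ≈ 715.3 g

m ≈ 715 g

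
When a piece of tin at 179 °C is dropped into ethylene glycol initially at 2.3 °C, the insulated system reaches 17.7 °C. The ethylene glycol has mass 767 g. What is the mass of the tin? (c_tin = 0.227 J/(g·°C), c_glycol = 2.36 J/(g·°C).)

m ≈ 761 g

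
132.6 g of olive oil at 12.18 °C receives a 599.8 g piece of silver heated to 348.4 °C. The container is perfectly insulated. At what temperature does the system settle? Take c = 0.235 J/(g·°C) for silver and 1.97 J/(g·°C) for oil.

Set heat shed by the hot body equal to heat absorbed by the cold body:
599.8·0.235·(348.4 − T) = 132.6·1.97·(T − 12.18)
140.95(348.4 − T) = 261.22(T − 12.18)
402.17 T = 52290  ⇒  T ≈ 130.02 °C

T_f ≈ 130.0 °C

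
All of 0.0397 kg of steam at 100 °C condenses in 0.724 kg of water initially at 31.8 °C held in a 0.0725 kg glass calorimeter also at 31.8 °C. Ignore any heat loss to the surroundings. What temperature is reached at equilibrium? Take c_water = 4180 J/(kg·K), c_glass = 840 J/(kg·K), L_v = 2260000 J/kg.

T_f ≈ 62.9 °C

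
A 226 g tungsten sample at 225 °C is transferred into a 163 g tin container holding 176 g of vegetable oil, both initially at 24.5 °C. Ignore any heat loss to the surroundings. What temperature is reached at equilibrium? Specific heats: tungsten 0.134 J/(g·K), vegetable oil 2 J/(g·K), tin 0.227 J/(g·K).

T_f ≈ 39.0 °C

T_f is the heat-capacity-weighted average of the initial temperatures:
T_f = (30.28*225 + 352*24.5 + 37*24.5) / (30.28 + 352 + 37)
    = 16344 / 419.29 ≈ 38.98 °C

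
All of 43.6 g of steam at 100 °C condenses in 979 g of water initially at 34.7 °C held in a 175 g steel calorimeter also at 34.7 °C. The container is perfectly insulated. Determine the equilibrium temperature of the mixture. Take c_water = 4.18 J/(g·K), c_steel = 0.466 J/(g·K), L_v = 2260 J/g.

T_f ≈ 60.1 °C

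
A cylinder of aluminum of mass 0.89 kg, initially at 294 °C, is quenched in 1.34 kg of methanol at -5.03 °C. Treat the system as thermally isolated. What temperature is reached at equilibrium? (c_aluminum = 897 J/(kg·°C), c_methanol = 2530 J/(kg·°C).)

Set heat shed by the hot body equal to heat absorbed by the cold body:
0.89·897·(294 − T) = 1.34·2530·(T − (-5.03))
798.33(294 − T) = 3390.2(T − (-5.03))
4188.5 T = 217656  ⇒  T ≈ 51.96 °C

T_f ≈ 52.0 °C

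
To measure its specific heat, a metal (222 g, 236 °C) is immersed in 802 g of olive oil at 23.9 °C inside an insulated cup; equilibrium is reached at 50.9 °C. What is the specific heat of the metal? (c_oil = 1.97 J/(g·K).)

c ≈ 1.04 J/(g·K)

Heat lost by the metal = heat gained by the oil:
222×c×(236 − 50.9) = 802×1.97×(50.9 − 23.9)
41092 c = 42658  ⇒  c ≈ 1.038 J/(g·K)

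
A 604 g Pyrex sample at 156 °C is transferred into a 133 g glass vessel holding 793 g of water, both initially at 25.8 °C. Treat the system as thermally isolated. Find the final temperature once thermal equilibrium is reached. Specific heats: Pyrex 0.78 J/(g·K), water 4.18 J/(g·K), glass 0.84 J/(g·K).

Setting the total heat transfer to zero:
604*0.78*(T − 156) + 793*4.18*(T − 25.8) + 133*0.84*(T − 25.8) = 0
3897.6 T = 161897
T ≈ 41.54 °C

T_f ≈ 41.5 °C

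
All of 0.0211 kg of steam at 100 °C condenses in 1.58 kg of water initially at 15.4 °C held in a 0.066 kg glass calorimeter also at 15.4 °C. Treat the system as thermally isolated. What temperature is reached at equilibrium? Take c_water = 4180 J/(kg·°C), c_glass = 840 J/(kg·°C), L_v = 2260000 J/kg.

T_f ≈ 23.6 °C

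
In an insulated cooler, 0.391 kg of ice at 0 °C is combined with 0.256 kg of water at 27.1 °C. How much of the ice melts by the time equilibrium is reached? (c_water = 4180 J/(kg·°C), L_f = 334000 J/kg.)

m_melted ≈ 0.0868 kg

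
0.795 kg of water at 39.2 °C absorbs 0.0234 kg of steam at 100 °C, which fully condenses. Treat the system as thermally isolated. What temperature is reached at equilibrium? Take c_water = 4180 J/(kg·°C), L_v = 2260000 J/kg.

T_f ≈ 56.4 °C

Conservation of energy gives ΣQ = 0:
steam→water at 100 °C releases m L_v = 0.0234·2260000 = 52884; condensed water 100 °C→T: 97.81(T − 100); water warms: 0.795·4180·(T − 39.2) = 3323.1(T − 39.2)
3420.9 T = 52884 + 9781.2 + 130266 = 192931
T ≈ 56.40 °C, under the boiling point, so the assumption holds.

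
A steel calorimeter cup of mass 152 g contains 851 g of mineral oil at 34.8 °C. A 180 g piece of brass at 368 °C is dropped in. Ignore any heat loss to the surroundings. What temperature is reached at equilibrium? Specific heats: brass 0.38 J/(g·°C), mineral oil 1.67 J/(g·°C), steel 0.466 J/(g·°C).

Heat gained plus heat lost sum to zero:
180·0.38·(T − 368) + 851·1.67·(T − 34.8) + 152·0.466·(T − 34.8) = 0
1560.4 T = 77093
T = 77093 / 1560.4 = 49.4 °C

T_f ≈ 49.4 °C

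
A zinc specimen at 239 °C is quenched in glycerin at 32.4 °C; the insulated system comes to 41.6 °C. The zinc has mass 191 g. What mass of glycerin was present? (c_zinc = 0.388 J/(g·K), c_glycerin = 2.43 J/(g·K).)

|Q_zinc| = |Q_glycerin|:
191×0.388×(239 − 41.6) = m×2.43×(41.6 − 32.4)
22.36 m = 14629  ⇒  m ≈ 654.4 g

m ≈ 654 g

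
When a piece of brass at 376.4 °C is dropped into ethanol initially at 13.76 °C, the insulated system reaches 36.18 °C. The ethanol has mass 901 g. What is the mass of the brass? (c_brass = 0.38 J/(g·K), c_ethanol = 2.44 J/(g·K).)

m ≈ 381 g

Conservation of energy gives ΣQ = 0:
m×0.38×(36.18 − 376.4) + 901×2.44×(36.18 − 13.76) = 0
-129.28 m = -49289
m = -49289/-129.28 ≈ 381.2 g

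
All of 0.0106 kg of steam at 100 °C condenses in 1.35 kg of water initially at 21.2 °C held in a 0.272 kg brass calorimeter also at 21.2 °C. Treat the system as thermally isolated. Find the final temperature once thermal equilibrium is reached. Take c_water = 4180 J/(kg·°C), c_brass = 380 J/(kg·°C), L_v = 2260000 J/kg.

T_f ≈ 25.9 °C

Heat gained plus heat lost sum to zero:
steam→water at 100 °C releases m L_v = 0.0106×2260000 = 23956
  condensate cools 100→T: 0.0106×4180×(T − 100) = 44.31(T − 100)
  original water: 5643(T − 21.2)
  cup: 103.36(T − 21.2)
5790.7 T = 23956 + 4430.8 + 121823 = 150210
T ≈ 25.94 °C, under the boiling point, so the assumption holds.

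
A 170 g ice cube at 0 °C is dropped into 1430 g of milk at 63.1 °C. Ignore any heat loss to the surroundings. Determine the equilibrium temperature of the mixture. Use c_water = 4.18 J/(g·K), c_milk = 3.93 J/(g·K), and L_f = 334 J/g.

T_f ≈ 47.0 °C

Sum of m c ΔT and latent-heat terms is zero:
fusion: m_ice L_f = 170·334 = 56780
  meltwater 0→T: 170·4.18·T = 710.6 T
  milk cools: 1430·3.93·(T − 63.1) = 5619.9(T − 63.1)
6330.5 T = 354616 − 56780 = 297836
T ≈ 47.05 °C. Since T > 0 °C, the all-ice-melts assumption holds.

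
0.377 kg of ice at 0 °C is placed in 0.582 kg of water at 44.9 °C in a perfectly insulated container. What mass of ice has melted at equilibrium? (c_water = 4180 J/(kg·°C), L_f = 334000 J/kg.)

Cooling the water to 0 °C releases 0.582×4180×44.9 = 109231 J.
Melting all 0.377 kg of ice would need 0.377×334000 = 125918 J.
Since 109231 < 125918 J, not all the ice melts; equilibrium is at 0 °C.
Mass melted = 109231/334000 ≈ 0.327 kg.

m_melted ≈ 0.327 kg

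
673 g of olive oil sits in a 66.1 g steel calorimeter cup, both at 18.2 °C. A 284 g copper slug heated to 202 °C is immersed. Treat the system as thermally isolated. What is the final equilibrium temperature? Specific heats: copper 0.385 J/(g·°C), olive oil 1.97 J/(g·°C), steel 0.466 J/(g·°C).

Conservation of energy gives ΣQ = 0:
284·0.385·(T − 202) + 673·1.97·(T − 18.2) + 66.1·0.466·(T − 18.2) = 0
1466 T = 46777
T = 46777 / 1466 = 31.9 °C

T_f ≈ 31.9 °C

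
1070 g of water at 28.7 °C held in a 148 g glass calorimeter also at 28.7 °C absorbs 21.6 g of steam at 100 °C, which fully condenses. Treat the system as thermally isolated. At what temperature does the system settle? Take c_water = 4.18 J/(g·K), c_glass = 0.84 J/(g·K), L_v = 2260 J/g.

T_f ≈ 40.5 °C

Setting the total heat transfer to zero:
condense steam: −21.6·2260 = −48816; condensed water 100 °C→T: 90.29(T − 100); water warms: 1070·4.18·(T − 28.7) = 4472.6(T − 28.7); glass cup: 148·0.84·(T − 28.7) = 124.32(T − 28.7)
4687.2 T = 48816 + 9028.8 + 131932 = 189776
T ≈ 40.49 °C (< 100 °C, so full condensation is consistent).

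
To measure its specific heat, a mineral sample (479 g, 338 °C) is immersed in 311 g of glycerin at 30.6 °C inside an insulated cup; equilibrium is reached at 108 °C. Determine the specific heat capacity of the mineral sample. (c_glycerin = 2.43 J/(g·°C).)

m_s c (T_s − T_f) = m_glycerin c_glycerin (T_f − T_0):
479·c·(338 − 108) = 311·2.43·(108 − 30.6)
110170 c = 58494  ⇒  c ≈ 0.5309 J/(g·°C)

c ≈ 0.531 J/(g·°C)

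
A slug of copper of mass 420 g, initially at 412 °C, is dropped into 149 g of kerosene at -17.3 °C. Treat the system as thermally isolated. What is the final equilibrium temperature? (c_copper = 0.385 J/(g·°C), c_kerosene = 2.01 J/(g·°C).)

T_f ≈ 133.2 °C

Setting the total heat transfer to zero:
420·0.385·(T − 412) + 149·2.01·(T − (-17.3)) = 0
(161.7 + 299.49) T = 161.7·412 + 299.49·(-17.3)
T ≈ 133.22 °C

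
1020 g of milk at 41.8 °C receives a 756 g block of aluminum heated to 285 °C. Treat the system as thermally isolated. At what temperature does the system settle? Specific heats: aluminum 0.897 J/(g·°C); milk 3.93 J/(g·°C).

Set heat shed by the hot body equal to heat absorbed by the cold body:
756·0.897·(285 − T) = 1020·3.93·(T − 41.8)
678.13(285 − T) = 4008.6(T − 41.8)
4686.7 T = 360827  ⇒  T ≈ 76.99 °C

T_f ≈ 77.0 °C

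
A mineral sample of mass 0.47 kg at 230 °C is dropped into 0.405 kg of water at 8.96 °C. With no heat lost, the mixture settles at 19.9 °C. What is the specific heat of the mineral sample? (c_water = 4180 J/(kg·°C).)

c ≈ 188 J/(kg·°C)

m_s c (T_s − T_f) = m_water c_water (T_f − T_0):
0.47·c·(230 − 19.9) = 0.405·4180·(19.9 − 8.96)
98.75 c = 18520  ⇒  c ≈ 187.6 J/(kg·°C)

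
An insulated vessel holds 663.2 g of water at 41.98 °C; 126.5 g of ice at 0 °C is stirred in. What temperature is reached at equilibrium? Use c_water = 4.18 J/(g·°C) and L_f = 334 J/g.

Net heat exchanged in the isolated system is zero:
fusion: m_ice L_f = 126.5·334 = 42251; warm the meltwater: 528.77 T; water cools: 663.2·4.18·(T − 41.98) = 2772.2(T − 41.98)
3300.9 T = 116376 − 42251 = 74125
T ≈ 22.46 °C — above 0 °C, consistent with complete melting.

T_f ≈ 22.5 °C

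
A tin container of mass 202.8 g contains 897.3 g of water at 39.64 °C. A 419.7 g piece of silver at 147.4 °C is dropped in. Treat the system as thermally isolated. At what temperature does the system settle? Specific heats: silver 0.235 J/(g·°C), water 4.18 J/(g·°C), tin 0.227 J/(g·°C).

Setting the total heat transfer to zero:
419.7·0.235·(T − 147.4) + 897.3·4.18·(T − 39.64) + 202.8·0.227·(T − 39.64) = 0
98.63(T − 147.4) + 3750.7(T − 39.64) + 46.04(T − 39.64) = 0
(98.63 + 3750.7 + 46.04) T = 98.63·147.4 + 3750.7·39.64 + 46.04·39.64
T = 165041/3895.4 ≈ 42.37 °C

T_f ≈ 42.4 °C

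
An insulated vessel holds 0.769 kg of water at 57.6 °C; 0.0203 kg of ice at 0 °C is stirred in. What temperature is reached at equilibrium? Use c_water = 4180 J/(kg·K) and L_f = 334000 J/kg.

Setting the total heat transfer to zero:
melt ice: 0.0203×334000 = 6780.2
  meltwater 0→T: 0.0203×4180×T = 84.85 T
  water cools: 0.769×4180×(T − 57.6) = 3214.4(T − 57.6)
3299.3 T = 185151 − 6780.2 = 178370
T ≈ 54.06 °C. Since T > 0 °C, the all-ice-melts assumption holds.

T_f ≈ 54.1 °C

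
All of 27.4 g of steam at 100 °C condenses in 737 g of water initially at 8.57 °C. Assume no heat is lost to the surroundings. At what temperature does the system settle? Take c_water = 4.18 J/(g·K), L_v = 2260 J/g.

Energy conservation, ΣQ = 0:
steam→water at 100 °C releases m L_v = 27.4×2260 = 61924; condensate cools 100→T: 27.4×4.18×(T − 100) = 114.53(T − 100); water warms: 737×4.18×(T − 8.57) = 3080.7(T − 8.57)
3195.2 T = 61924 + 11453 + 26401 = 99778
T ≈ 31.23 °C, under the boiling point, so the assumption holds.

T_f ≈ 31.2 °C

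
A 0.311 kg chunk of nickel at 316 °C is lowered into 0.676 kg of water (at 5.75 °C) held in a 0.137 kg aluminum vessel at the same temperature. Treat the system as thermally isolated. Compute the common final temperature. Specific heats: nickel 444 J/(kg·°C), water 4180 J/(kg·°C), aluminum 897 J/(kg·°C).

T_f ≈ 19.6 °C

Energy conservation, ΣQ = 0:
0.311×444×(T − 316) + 0.676×4180×(T − 5.75) + 0.137×897×(T − 5.75) = 0
138.08(T − 316) + 2825.7(T − 5.75) + 122.89(T − 5.75) = 0
3086.7 T = 60589
T = 60589 / 3086.7 = 19.6 °C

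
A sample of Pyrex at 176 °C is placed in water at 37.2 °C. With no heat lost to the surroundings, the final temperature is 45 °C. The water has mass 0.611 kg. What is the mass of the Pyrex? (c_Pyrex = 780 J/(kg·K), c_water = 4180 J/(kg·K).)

Energy conservation, ΣQ = 0:
m·780·(45 − 176) + 0.611·4180·(45 − 37.2) = 0
-102180 m = -19921
m = -19921/-102180 ≈ 0.195 kg

m ≈ 0.195 kg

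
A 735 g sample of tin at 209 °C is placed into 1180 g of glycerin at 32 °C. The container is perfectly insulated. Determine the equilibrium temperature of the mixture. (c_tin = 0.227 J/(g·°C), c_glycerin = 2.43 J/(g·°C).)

T_f ≈ 41.7 °C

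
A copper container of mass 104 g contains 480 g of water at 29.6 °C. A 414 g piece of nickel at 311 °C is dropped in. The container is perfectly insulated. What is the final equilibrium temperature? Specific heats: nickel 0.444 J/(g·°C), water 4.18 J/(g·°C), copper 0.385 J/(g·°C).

T_f ≈ 52.8 °C

With ΣQ=0 the equilibrium temperature is the m·c-weighted mean:
T_f = (183.82×311 + 2006.4×29.6 + 40.04×29.6) / (183.82 + 2006.4 + 40.04)
    = 117741 / 2230.3 ≈ 52.79 °C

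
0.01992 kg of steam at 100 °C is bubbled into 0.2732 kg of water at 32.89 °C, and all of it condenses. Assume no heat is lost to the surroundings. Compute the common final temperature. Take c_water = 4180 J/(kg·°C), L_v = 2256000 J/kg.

T_f ≈ 74.1 °C

Taking heat into each body as positive, Σ m c ΔT = 0:
condense steam: −0.01992·2256000 = −44940; condensate cools 100→T: 0.01992·4180·(T − 100) = 83.27(T − 100); original water: 1142(T − 32.89)
1225.2 T = 44940 + 8326.6 + 37560 = 90826
T ≈ 74.13 °C (< 100 °C, so full condensation is consistent).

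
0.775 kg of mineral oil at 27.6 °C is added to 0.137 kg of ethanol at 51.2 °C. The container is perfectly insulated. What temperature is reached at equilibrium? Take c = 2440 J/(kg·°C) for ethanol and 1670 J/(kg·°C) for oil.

T_f = Σ m_i c_i T_i / Σ m_i c_i:
T_f = (334.28×51.2 + 1294.2×27.6) / (334.28 + 1294.2)
    = 52836 / 1628.5 ≈ 32.44 °C

T_f ≈ 32.4 °C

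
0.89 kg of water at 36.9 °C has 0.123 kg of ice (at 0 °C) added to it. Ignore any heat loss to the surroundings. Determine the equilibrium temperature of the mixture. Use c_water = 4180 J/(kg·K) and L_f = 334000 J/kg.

Let T be the final temperature. ΣQ_i = 0:
fusion: m_ice L_f = 0.123·334000 = 41082
  meltwater 0→T: 0.123·4180·T = 514.14 T
  water cools: 0.89·4180·(T − 36.9) = 3720.2(T − 36.9)
4234.3 T = 137275 − 41082 = 96193
T ≈ 22.72 °C (positive, so assuming full melt was valid).

T_f ≈ 22.7 °C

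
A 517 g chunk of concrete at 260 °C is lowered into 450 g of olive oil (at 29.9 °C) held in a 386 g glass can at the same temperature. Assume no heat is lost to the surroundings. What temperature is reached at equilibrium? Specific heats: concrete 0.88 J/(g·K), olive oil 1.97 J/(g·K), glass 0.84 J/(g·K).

T_f ≈ 92.7 °C

Taking heat into each body as positive, Σ m c ΔT = 0:
517·0.88·(T − 260) + 450·1.97·(T − 29.9) + 386·0.84·(T − 29.9) = 0
454.96(T − 260) + 886.5(T − 29.9) + 324.24(T − 29.9) = 0
(454.96 + 886.5 + 324.24) T = 454.96·260 + 886.5·29.9 + 324.24·29.9
T ≈ 92.75 °C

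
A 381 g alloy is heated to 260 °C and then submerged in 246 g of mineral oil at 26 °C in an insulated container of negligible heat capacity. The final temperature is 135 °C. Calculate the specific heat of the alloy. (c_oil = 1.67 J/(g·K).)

Heat lost by the alloy = heat gained by the oil:
381×c×(260 − 135) = 246×1.67×(135 − 26)
47625 c = 44779  ⇒  c ≈ 0.9402 J/(g·K)

c ≈ 0.94 J/(g·K)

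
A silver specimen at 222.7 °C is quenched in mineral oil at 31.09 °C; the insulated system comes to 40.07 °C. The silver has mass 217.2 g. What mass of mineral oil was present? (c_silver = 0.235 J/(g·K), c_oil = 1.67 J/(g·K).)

Heat lost by the silver = heat gained by the oil:
217.2×0.235×(222.7 − 40.07) = m×1.67×(40.07 − 31.09)
15 m = 9321.8  ⇒  m ≈ 621.6 g

m ≈ 622 g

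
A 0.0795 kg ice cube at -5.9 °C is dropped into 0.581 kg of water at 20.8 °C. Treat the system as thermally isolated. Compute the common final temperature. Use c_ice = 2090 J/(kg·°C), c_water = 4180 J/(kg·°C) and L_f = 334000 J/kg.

T_f ≈ 8.3 °C

Conservation of energy gives ΣQ = 0:
warm ice to 0 °C: 0.0795·2090·(0 − (-5.9)) = 980.31
  melt ice: 0.0795·334000 = 26553
  meltwater 0→T: 0.0795·4180·T = 332.31 T
  water cools: 0.581·4180·(T − 20.8) = 2428.6(T − 20.8)
2760.9 T = 50514 − 27533 = 22981
T ≈ 8.32 °C. Since T > 0 °C, the all-ice-melts assumption holds.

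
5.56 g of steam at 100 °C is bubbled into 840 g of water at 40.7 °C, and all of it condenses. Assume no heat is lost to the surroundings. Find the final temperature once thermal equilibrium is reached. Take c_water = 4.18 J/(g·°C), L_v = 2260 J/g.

Heat gained plus heat lost sum to zero:
condense steam: −5.56×2260 = −12566; condensate cools 100→T: 5.56×4.18×(T − 100) = 23.24(T − 100); water warms: 840×4.18×(T − 40.7) = 3511.2(T − 40.7)
3534.4 T = 12566 + 2324.1 + 142906 = 157796
T ≈ 44.65 °C — below 100 °C, confirming all the steam condensed.

T_f ≈ 44.6 °C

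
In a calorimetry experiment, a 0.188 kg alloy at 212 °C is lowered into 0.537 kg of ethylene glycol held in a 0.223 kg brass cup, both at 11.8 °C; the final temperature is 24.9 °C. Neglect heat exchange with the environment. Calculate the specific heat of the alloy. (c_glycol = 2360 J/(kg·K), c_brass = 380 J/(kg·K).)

c ≈ 504 J/(kg·K)

Energy conservation, ΣQ = 0:
0.188×c×(24.9 − 212) + 0.537×2360×(24.9 − 11.8) + 0.223×380×(24.9 − 11.8) = 0
-35.17 c = -17712
c = -17712/-35.17 ≈ 503.5 J/(kg·K)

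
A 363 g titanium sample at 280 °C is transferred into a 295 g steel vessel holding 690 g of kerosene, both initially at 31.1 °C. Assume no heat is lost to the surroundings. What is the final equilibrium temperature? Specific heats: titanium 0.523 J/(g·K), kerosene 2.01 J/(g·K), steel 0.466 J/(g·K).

Setting the total heat transfer to zero:
363×0.523×(T − 280) + 690×2.01×(T − 31.1) + 295×0.466×(T − 31.1) = 0
189.85(T − 280) + 1386.9(T − 31.1) + 137.47(T − 31.1) = 0
1714.2 T = 100566
T ≈ 58.67 °C

T_f ≈ 58.7 °C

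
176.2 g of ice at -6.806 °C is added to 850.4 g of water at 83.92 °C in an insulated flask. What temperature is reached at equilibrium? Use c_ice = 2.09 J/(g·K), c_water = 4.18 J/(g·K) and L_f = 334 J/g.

T_f ≈ 55.2 °C

Net heat exchanged in the isolated system is zero:
warm ice to 0 °C: 176.2·2.09·(0 − (-6.806)) = 2506.4
  latent heat to melt: 176.2·334 = 58851
  meltwater 0→T: 176.2·4.18·T = 736.52 T
  water: 3554.7(T − 83.92)
4291.2 T = 298308 − 61357 = 236951
T ≈ 55.22 °C — above 0 °C, consistent with complete melting.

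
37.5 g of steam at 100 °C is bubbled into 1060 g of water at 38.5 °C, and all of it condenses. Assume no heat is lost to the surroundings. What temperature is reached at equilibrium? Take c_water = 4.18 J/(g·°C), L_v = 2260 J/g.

T_f ≈ 59.1 °C

Heat gained plus heat lost sum to zero:
latent heat released on condensation: 37.5×2260 = 84750
  condensate cools 100→T: 37.5×4.18×(T − 100) = 156.75(T − 100)
  water warms: 1060×4.18×(T − 38.5) = 4430.8(T − 38.5)
4587.5 T = 84750 + 15675 + 170586 = 271011
T ≈ 59.08 °C — below 100 °C, confirming all the steam condensed.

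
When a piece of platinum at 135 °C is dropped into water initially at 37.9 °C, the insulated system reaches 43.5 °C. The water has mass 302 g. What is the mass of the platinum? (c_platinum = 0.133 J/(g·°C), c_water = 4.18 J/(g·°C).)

m ≈ 581 g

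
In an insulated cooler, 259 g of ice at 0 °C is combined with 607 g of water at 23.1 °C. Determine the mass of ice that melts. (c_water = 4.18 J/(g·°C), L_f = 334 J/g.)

Water can give up m c ΔT = 607×4.18×23.1 = 58611 J before reaching 0 °C.
To melt every bit of ice: 259×334 = 86506 J.
That's not enough to melt it all — equilibrium is at 0 °C with ice remaining.
Mass melted = 58611/334 ≈ 175.5 g.

m_melted ≈ 175 g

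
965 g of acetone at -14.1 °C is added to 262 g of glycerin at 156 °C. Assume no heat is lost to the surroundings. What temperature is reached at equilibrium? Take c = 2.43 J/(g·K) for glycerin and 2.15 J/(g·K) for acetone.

|Q_glycerin| = |Q_acetone|:
262·2.43·(156 − T) = 965·2.15·(T − (-14.1))
636.66(156 − T) = 2074.8(T − (-14.1))
2711.4 T = 70065  ⇒  T ≈ 25.84 °C

T_f ≈ 25.8 °C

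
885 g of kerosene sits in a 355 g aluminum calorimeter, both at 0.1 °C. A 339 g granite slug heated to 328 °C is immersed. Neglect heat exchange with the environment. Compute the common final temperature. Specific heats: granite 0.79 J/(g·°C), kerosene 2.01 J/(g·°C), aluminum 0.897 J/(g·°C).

With ΣQ=0 the equilibrium temperature is the m·c-weighted mean:
T_f = (267.81×328 + 1778.8×0.1 + 318.44×0.1) / (267.81 + 1778.8 + 318.44)
    = 88051 / 2365.1 ≈ 37.23 °C

T_f ≈ 37.2 °C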